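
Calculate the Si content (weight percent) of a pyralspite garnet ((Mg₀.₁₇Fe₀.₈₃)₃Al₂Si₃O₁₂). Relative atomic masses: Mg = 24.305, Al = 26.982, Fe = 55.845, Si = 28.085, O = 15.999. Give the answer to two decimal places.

17.49 weight percent

Molar mass of (Mg₀.₁₇Fe₀.₈₃)₃Al₂Si₃O₁₂: 0.51*24.305 + 2.49*55.845 + 2*26.982 + 3*28.085 + 12*15.999 = 481.657 g/mol.
Mass of Si per formula unit: 3 × 28.085 = 84.255 g.
Weight fraction Si = 84.255 / 481.657 = 0.1749.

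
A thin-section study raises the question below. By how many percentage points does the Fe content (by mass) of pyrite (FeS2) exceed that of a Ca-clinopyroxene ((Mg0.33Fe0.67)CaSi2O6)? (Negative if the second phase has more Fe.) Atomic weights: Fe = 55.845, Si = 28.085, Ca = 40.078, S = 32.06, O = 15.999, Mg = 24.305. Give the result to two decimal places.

M(FeS2) = 119.965 g/mol, so wt% Fe = 55.845/119.965 × 100 = 46.55%.
M((Mg0.33Fe0.67)CaSi2O6) = 237.679 g/mol, so wt% Fe = 37.416/237.679 × 100 = 15.74%.
46.55 − 15.74 = 30.81 pp.

30.81 percentage points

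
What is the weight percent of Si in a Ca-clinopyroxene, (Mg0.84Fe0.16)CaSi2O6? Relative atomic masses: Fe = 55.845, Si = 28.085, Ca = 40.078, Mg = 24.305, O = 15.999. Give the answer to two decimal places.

Molar mass of (Mg0.84Fe0.16)CaSi2O6: 0.84·24.305 + 0.16·55.845 + 1·40.078 + 2·28.085 + 6·15.999 = 221.593 g/mol.
Mass of Si per formula unit: 2 × 28.085 = 56.170 g.
Weight fraction Si = 56.170 / 221.593 = 0.2535.

25.35 mass %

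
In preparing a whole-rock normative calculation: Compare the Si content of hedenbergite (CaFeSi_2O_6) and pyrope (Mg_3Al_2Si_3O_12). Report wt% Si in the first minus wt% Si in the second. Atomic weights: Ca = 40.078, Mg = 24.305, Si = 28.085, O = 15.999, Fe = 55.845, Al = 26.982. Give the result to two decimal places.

M(CaFeSi_2O_6) = 248.087 g/mol, so wt% Si = 56.170/248.087 × 100 = 22.64%.
M(Mg_3Al_2Si_3O_12) = 403.122 g/mol, so wt% Si = 84.255/403.122 × 100 = 20.90%.
22.64 − 20.90 = 1.74 pp.

1.74 percentage points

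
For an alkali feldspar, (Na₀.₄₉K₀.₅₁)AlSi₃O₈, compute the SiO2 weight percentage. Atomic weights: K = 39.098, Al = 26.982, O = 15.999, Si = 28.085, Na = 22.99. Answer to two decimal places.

66.65 wt%

M((Na₀.₄₉K₀.₅₁)AlSi₃O₈) = 270.434 g/mol; M(SiO2) = 60.083 g/mol.
Moles SiO2 per formula unit = 3 Si ÷ 1 = 3.0000.
SiO2 fraction = (3.0000 × 60.083) / 270.434 = 180.249/270.434 = 0.6665.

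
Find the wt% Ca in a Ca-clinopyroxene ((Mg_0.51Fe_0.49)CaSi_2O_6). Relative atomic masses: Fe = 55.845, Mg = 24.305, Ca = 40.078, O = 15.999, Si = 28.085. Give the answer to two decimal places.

M((Mg_0.51Fe_0.49)CaSi_2O_6) = 232.002 g/mol.
Ca contributes 1 × 40.078 = 40.078 g per mole.
40.078/232.002 = 0.1727 → 17.27%.

17.27 mass %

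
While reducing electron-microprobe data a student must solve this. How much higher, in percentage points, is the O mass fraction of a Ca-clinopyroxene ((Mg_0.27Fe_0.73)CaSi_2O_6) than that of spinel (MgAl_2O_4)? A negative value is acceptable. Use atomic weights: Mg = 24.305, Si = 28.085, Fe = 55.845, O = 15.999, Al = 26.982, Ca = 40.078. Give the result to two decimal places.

M((Mg_0.27Fe_0.73)CaSi_2O_6) = 239.571 g/mol, so wt% O = 95.994/239.571 × 100 = 40.07%.
M(MgAl_2O_4) = 142.265 g/mol, so wt% O = 63.996/142.265 × 100 = 44.98%.
40.07 − 44.98 = -4.91 pp.

-4.91 percentage points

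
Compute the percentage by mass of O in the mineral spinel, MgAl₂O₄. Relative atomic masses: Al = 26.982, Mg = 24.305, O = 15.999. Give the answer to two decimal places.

Formula mass = 1×24.305 + 2×26.982 + 4×15.999 = 142.265 g/mol, of which 63.996 g is O.
So O makes up 63.996/142.265 = 0.4498 of the mass, i.e. 44.98%.

44.98 wt%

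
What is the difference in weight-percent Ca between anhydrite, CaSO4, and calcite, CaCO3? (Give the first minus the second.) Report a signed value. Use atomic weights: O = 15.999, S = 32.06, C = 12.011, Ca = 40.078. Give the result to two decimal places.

-10.60 percentage points

M(CaSO4) = 136.134 g/mol, so wt% Ca = 40.078/136.134 × 100 = 29.44%.
M(CaCO3) = 100.086 g/mol, so wt% Ca = 40.078/100.086 × 100 = 40.04%.
29.44 − 40.04 = -10.60 pp.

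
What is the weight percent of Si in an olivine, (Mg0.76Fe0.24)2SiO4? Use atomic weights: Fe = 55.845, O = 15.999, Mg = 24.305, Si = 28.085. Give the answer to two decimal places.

18.02 wt%

M((Mg0.76Fe0.24)2SiO4) = 155.830 g/mol.
Si contributes 1 × 28.085 = 28.085 g per mole.
28.085/155.830 = 0.1802 → 18.02%.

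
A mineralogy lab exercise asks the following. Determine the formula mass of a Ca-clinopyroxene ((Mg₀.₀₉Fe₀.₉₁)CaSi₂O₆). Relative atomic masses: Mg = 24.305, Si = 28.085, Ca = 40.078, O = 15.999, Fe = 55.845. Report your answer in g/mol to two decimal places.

M = 0.09·24.305 + 0.91·55.845 + 1·40.078 + 2·28.085 + 6·15.999

245.25 g/mol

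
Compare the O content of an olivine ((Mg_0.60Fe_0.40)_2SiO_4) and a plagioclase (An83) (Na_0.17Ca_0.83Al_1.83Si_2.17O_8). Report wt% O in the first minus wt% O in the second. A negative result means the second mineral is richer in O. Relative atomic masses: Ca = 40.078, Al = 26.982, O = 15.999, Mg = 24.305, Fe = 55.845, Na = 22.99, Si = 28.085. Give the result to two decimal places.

-7.89 percentage points

M((Mg_0.60Fe_0.40)_2SiO_4) = 165.923 g/mol, so wt% O = 63.996/165.923 × 100 = 38.57%.
M(Na_0.17Ca_0.83Al_1.83Si_2.17O_8) = 275.487 g/mol, so wt% O = 127.992/275.487 × 100 = 46.46%.
38.57 − 46.46 = -7.89 pp.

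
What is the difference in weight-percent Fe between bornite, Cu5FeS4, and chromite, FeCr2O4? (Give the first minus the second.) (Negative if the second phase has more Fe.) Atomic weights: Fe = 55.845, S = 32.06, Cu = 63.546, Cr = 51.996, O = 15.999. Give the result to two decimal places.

Fe in Cu5FeS4: molar mass 501.815 g/mol; 1×55.845 = 55.845 g → 11.13 wt%.
Fe in FeCr2O4: molar mass 223.833 g/mol; 1×55.845 = 55.845 g → 24.95 wt%.
Difference = 11.13 − 24.95 = -13.82 percentage points.

-13.82 percentage points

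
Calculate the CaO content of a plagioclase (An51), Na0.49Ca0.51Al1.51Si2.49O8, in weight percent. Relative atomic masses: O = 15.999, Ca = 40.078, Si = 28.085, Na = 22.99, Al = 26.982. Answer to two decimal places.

10.58 wt%

Molar mass of Na0.49Ca0.51Al1.51Si2.49O8 = 0.49×22.99 + 0.51×40.078 + 1.51×26.982 + 2.49×28.085 + 8×15.999 = 270.371 g/mol.
Each formula unit contains 0.51 Ca, equivalent to 0.51/1 = 0.5100 mol CaO.
M(CaO) = 1×40.078 + 1×15.999 = 56.077 g/mol.
Mass of CaO per formula unit = 0.5100 × 56.077 = 28.599 g.
CaO wt% = 28.599 / 270.371 × 100 = 10.58%.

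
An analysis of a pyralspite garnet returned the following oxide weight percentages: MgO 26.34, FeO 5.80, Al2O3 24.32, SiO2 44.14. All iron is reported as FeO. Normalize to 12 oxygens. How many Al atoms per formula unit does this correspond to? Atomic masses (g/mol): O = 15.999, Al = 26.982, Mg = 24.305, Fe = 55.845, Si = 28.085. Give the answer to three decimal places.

1.961 Al apfu

MgO (M=40.304): mol = 0.65353; Mg = 0.65353, O = 0.65353.
FeO (M=71.844): mol = 0.08073; Fe = 0.08073, O = 0.08073.
Al2O3 (M=101.961): mol = 0.23852; Al = 0.47704, O = 0.71556.
SiO2 (M=60.083): mol = 0.73465; Si = 0.73465, O = 1.46930.
ΣO = 2.91912; factor = 12/ΣO = 4.11083.
Al apfu = 0.47704 × 4.11083 = 1.961.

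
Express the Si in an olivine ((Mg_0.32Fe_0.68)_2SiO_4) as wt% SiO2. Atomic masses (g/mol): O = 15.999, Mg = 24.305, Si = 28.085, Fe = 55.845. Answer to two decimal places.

32.73 wt%

M((Mg_0.32Fe_0.68)_2SiO_4) = 183.585 g/mol; M(SiO2) = 60.083 g/mol.
Moles SiO2 per formula unit = 1 Si ÷ 1 = 1.0000.
SiO2 fraction = (1.0000 × 60.083) / 183.585 = 60.083/183.585 = 0.3273.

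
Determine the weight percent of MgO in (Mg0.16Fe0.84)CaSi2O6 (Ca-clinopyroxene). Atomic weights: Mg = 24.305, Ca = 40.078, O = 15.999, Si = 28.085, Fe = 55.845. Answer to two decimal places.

Molar mass of (Mg0.16Fe0.84)CaSi2O6 = 0.16*24.305 + 0.84*55.845 + 1*40.078 + 2*28.085 + 6*15.999 = 243.041 g/mol.
Each formula unit contains 0.16 Mg, equivalent to 0.16/1 = 0.1600 mol MgO.
M(MgO) = 1×24.305 + 1×15.999 = 40.304 g/mol.
Mass of MgO per formula unit = 0.1600 × 40.304 = 6.449 g.
MgO wt% = 6.449 / 243.041 × 100 = 2.65%.

2.65 wt%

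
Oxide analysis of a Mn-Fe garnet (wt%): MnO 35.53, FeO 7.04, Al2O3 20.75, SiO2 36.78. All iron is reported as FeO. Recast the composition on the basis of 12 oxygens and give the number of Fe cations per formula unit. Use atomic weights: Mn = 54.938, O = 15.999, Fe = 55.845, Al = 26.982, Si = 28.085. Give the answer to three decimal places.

MnO (M=70.937): mol = 0.50087; Mn = 0.50087, O = 0.50087.
FeO (M=71.844): mol = 0.09799; Fe = 0.09799, O = 0.09799.
Al2O3 (M=101.961): mol = 0.20351; Al = 0.40702, O = 0.61053.
SiO2 (M=60.083): mol = 0.61215; Si = 0.61215, O = 1.22430.
ΣO = 2.43369; factor = 12/ΣO = 4.93078.
Fe apfu = 0.09799 × 4.93078 = 0.483.

0.483 Fe apfu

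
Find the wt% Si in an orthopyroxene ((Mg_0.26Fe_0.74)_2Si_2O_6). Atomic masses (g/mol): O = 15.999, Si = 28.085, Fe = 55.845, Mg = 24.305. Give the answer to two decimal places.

Molar mass of (Mg_0.26Fe_0.74)_2Si_2O_6: 0.52×24.305 + 1.48×55.845 + 2×28.085 + 6×15.999 = 247.453 g/mol.
Mass of Si per formula unit: 2 × 28.085 = 56.170 g.
Weight fraction Si = 56.170 / 247.453 = 0.2270.

22.70 wt%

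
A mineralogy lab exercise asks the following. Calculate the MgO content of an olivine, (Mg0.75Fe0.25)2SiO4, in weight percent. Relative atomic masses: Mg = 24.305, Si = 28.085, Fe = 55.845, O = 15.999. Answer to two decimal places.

Formula mass = 156.461 g/mol.
1.50 Mg → 1.5000 mol MgO per formula unit; M(MgO) = 40.304, so MgO mass = 60.456 g.
60.456/156.461 × 100 = 38.64 wt%.

38.64 wt%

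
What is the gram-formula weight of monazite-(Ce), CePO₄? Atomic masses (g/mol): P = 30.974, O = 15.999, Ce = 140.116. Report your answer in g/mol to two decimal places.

The formula mass is the sum 1(140.116) + 1(30.974) + 4(15.999).

235.09 g/mol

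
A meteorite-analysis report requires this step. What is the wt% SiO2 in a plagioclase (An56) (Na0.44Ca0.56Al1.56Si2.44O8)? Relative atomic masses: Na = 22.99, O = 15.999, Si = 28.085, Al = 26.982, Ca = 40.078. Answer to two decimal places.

Molar mass of Na0.44Ca0.56Al1.56Si2.44O8 = 0.44·22.99 + 0.56·40.078 + 1.56·26.982 + 2.44·28.085 + 8·15.999 = 271.171 g/mol.
Each formula unit contains 2.44 Si, equivalent to 2.44/1 = 2.4400 mol SiO2.
M(SiO2) = 1×28.085 + 2×15.999 = 60.083 g/mol.
Mass of SiO2 per formula unit = 2.4400 × 60.083 = 146.603 g.
SiO2 wt% = 146.603 / 271.171 × 100 = 54.06%.

54.06 wt%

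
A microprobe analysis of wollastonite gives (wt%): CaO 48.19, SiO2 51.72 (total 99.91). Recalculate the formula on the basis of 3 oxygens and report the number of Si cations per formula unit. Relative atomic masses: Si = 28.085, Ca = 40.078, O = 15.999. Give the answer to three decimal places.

1.001 Si apfu

CaO (M=56.077): mol = 0.85935; Ca = 0.85935, O = 0.85935.
SiO2 (M=60.083): mol = 0.86081; Si = 0.86081, O = 1.72162.
ΣO = 2.58097; factor = 3/ΣO = 1.16235.
Si apfu = 0.86081 × 1.16235 = 1.001.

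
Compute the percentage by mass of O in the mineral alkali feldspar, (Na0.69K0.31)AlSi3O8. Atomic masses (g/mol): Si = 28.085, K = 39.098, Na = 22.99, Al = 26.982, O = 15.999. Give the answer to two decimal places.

M((Na0.69K0.31)AlSi3O8) = 267.212 g/mol.
O contributes 8 × 15.999 = 127.992 g per mole.
127.992/267.212 = 0.4790 → 47.90%.

47.90 wt%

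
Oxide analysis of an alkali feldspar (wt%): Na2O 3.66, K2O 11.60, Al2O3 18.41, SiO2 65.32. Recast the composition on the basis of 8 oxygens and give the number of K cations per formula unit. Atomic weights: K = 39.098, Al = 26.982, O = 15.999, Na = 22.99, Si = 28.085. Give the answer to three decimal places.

Na2O: 3.66/61.979 = 0.05905 mol → 0.11810 mol Na, 0.05905 mol O.
K2O: 11.60/94.195 = 0.12315 mol → 0.24630 mol K, 0.12315 mol O.
Al2O3: 18.41/101.961 = 0.18056 mol → 0.36112 mol Al, 0.54168 mol O.
SiO2: 65.32/60.083 = 1.08716 mol → 1.08716 mol Si, 2.17432 mol O.
Total oxygen = 2.89820 mol. Normalization factor = 8/2.89820 = 2.76033.
K per 8 O = 0.24630 × 2.76033 = 0.680.

0.680 K apfu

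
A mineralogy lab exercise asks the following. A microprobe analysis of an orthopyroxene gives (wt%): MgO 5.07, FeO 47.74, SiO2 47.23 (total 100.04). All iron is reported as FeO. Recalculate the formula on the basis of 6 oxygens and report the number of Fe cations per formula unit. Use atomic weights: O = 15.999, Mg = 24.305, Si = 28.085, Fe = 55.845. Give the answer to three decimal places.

5.07 wt% MgO ÷ 40.304 g/mol = 0.12579 mol, giving 0.12579 Mg and 0.12579 O.
47.74 wt% FeO ÷ 71.844 g/mol = 0.66450 mol, giving 0.66450 Fe and 0.66450 O.
47.23 wt% SiO2 ÷ 60.083 g/mol = 0.78608 mol, giving 0.78608 Si and 1.57216 O.
Oxygen sums to 2.36245; scaling by 6/2.36245 = 2.53974 puts the formula on 6 O.
Fe: 0.66450 × 2.53974 = 1.688 atoms per formula unit.

1.688 Fe apfu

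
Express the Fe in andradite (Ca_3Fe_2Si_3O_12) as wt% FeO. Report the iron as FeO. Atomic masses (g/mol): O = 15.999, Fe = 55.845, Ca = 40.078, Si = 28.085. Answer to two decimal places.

Formula mass = 508.167 g/mol.
2 Fe → 2.0000 mol FeO per formula unit; M(FeO) = 71.844, so FeO mass = 143.688 g.
143.688/508.167 × 100 = 28.28 wt%.

28.28 wt%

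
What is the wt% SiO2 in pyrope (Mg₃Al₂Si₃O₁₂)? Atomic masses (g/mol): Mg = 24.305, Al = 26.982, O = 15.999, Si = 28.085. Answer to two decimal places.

44.71 wt%

Molar mass of Mg₃Al₂Si₃O₁₂ = 3·24.305 + 2·26.982 + 3·28.085 + 12·15.999 = 403.122 g/mol.
Each formula unit contains 3 Si, equivalent to 3/1 = 3.0000 mol SiO2.
M(SiO2) = 1×28.085 + 2×15.999 = 60.083 g/mol.
Mass of SiO2 per formula unit = 3.0000 × 60.083 = 180.249 g.
SiO2 wt% = 180.249 / 403.122 × 100 = 44.71%.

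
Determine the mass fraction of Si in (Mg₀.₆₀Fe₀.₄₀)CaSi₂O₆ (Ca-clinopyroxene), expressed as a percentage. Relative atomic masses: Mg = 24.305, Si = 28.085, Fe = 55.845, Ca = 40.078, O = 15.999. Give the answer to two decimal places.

Formula mass = 0.60×24.305 + 0.40×55.845 + 1×40.078 + 2×28.085 + 6×15.999 = 229.163 g/mol, of which 56.170 g is Si.
So Si makes up 56.170/229.163 = 0.2451 of the mass, i.e. 24.51%.

24.51 weight percent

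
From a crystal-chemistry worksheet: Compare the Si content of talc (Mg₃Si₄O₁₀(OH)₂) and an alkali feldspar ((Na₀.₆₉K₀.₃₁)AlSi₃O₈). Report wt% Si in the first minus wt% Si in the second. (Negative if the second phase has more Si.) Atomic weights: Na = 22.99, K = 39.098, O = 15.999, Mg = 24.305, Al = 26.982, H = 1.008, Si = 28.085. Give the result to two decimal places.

-1.91 percentage points

First mineral: 112.340 g Si in 379.259 g formula = 29.62 wt% Si.
Second mineral: 84.255 g Si in 267.212 g formula = 31.53 wt% Si.
29.62% − 31.53% gives a difference of -1.91 percentage points.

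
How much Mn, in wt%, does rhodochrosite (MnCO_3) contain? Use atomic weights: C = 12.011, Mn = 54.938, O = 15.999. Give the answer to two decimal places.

Molar mass of MnCO_3: 1*54.938 + 1*12.011 + 3*15.999 = 114.946 g/mol.
Mass of Mn per formula unit: 1 × 54.938 = 54.938 g.
Weight fraction Mn = 54.938 / 114.946 = 0.4779.

47.79 wt%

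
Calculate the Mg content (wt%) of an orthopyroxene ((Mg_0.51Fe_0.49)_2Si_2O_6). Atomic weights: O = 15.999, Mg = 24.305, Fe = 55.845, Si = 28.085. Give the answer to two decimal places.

10.70 wt%

M((Mg_0.51Fe_0.49)_2Si_2O_6) = 231.683 g/mol.
Mg contributes 1.02 × 24.305 = 24.791 g per mole.
24.791/231.683 = 0.1070 → 10.70%.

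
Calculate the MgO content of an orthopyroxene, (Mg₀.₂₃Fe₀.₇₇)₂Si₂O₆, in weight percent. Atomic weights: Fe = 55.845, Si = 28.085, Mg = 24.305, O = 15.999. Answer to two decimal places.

7.44 wt%

Formula mass = 249.346 g/mol.
0.46 Mg → 0.4600 mol MgO per formula unit; M(MgO) = 40.304, so MgO mass = 18.540 g.
18.540/249.346 × 100 = 7.44 wt%.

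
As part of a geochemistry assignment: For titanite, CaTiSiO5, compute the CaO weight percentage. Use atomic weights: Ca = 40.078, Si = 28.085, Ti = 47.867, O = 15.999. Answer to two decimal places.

Molar mass of CaTiSiO5 = 1*40.078 + 1*47.867 + 1*28.085 + 5*15.999 = 196.025 g/mol.
Each formula unit contains 1 Ca, equivalent to 1/1 = 1.0000 mol CaO.
M(CaO) = 1×40.078 + 1×15.999 = 56.077 g/mol.
Mass of CaO per formula unit = 1.0000 × 56.077 = 56.077 g.
CaO wt% = 56.077 / 196.025 × 100 = 28.61%.

28.61 wt%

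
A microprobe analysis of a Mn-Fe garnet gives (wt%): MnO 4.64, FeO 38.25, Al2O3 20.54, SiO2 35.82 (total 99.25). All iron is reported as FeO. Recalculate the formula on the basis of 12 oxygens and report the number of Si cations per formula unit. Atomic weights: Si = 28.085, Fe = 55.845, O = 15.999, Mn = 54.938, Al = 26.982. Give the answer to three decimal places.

4.64 wt% MnO ÷ 70.937 g/mol = 0.06541 mol, giving 0.06541 Mn and 0.06541 O.
38.25 wt% FeO ÷ 71.844 g/mol = 0.53240 mol, giving 0.53240 Fe and 0.53240 O.
20.54 wt% Al2O3 ÷ 101.961 g/mol = 0.20145 mol, giving 0.40290 Al and 0.60435 O.
35.82 wt% SiO2 ÷ 60.083 g/mol = 0.59618 mol, giving 0.59618 Si and 1.19236 O.
Oxygen sums to 2.39452; scaling by 12/2.39452 = 5.01144 puts the formula on 12 O.
Si: 0.59618 × 5.01144 = 2.988 atoms per formula unit.

2.988 Si apfu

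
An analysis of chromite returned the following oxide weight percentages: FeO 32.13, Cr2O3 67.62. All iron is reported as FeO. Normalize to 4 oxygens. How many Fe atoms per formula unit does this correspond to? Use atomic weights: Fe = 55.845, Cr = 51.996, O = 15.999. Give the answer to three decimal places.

1.004 Fe apfu

FeO: 32.13/71.844 = 0.44722 mol → 0.44722 mol Fe, 0.44722 mol O.
Cr2O3: 67.62/151.989 = 0.44490 mol → 0.88980 mol Cr, 1.33470 mol O.
Total oxygen = 1.78192 mol. Normalization factor = 4/1.78192 = 2.24477.
Fe per 4 O = 0.44722 × 2.24477 = 1.004.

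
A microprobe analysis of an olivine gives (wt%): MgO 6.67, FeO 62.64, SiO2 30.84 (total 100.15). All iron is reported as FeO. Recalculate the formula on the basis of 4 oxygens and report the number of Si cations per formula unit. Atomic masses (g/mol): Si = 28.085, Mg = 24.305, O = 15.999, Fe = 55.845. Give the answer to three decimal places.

MgO (M=40.304): mol = 0.16549; Mg = 0.16549, O = 0.16549.
FeO (M=71.844): mol = 0.87189; Fe = 0.87189, O = 0.87189.
SiO2 (M=60.083): mol = 0.51329; Si = 0.51329, O = 1.02658.
ΣO = 2.06396; factor = 4/ΣO = 1.93802.
Si apfu = 0.51329 × 1.93802 = 0.995.

0.995 Si apfu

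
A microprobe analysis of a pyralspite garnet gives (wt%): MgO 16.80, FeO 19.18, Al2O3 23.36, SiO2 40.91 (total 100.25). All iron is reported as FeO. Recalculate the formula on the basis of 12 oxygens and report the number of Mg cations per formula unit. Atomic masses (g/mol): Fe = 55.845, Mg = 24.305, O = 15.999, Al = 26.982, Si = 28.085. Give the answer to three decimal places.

1.830 Mg apfu

MgO: 16.80/40.304 = 0.41683 mol → 0.41683 mol Mg, 0.41683 mol O.
FeO: 19.18/71.844 = 0.26697 mol → 0.26697 mol Fe, 0.26697 mol O.
Al2O3: 23.36/101.961 = 0.22911 mol → 0.45822 mol Al, 0.68733 mol O.
SiO2: 40.91/60.083 = 0.68089 mol → 0.68089 mol Si, 1.36178 mol O.
Total oxygen = 2.73291 mol. Normalization factor = 12/2.73291 = 4.39092.
Mg per 12 O = 0.41683 × 4.39092 = 1.830.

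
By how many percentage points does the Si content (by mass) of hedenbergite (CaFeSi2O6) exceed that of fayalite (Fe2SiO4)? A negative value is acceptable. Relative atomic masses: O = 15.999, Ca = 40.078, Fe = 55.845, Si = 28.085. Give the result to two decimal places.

Si in CaFeSi2O6: molar mass 248.087 g/mol; 2×28.085 = 56.170 g → 22.64 wt%.
Si in Fe2SiO4: molar mass 203.771 g/mol; 1×28.085 = 28.085 g → 13.78 wt%.
Difference = 22.64 − 13.78 = 8.86 percentage points.

8.86 percentage points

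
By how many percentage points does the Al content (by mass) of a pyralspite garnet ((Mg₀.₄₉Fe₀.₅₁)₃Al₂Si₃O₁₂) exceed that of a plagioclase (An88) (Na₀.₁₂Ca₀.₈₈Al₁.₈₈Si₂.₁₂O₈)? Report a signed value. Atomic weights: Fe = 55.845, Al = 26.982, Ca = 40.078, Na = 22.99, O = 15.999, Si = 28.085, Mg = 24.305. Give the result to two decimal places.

M((Mg₀.₄₉Fe₀.₅₁)₃Al₂Si₃O₁₂) = 451.378 g/mol, so wt% Al = 53.964/451.378 × 100 = 11.96%.
M(Na₀.₁₂Ca₀.₈₈Al₁.₈₈Si₂.₁₂O₈) = 276.286 g/mol, so wt% Al = 50.726/276.286 × 100 = 18.36%.
11.96 − 18.36 = -6.40 pp.

-6.40 percentage points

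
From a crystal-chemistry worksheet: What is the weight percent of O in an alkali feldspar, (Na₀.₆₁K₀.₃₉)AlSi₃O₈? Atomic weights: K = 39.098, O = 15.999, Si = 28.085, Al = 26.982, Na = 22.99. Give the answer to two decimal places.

47.67 wt%

Molar mass of (Na₀.₆₁K₀.₃₉)AlSi₃O₈: 0.61·22.99 + 0.39·39.098 + 1·26.982 + 3·28.085 + 8·15.999 = 268.501 g/mol.
Mass of O per formula unit: 8 × 15.999 = 127.992 g.
Weight fraction O = 127.992 / 268.501 = 0.4767.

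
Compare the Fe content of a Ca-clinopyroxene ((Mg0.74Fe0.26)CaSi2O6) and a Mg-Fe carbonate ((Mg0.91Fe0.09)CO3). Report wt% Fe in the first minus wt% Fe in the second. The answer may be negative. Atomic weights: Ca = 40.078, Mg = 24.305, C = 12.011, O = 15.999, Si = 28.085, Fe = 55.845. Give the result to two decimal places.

0.69 percentage points

Fe in (Mg0.74Fe0.26)CaSi2O6: molar mass 224.747 g/mol; 0.26×55.845 = 14.520 g → 6.46 wt%.
Fe in (Mg0.91Fe0.09)CO3: molar mass 87.152 g/mol; 0.09×55.845 = 5.026 g → 5.77 wt%.
Difference = 6.46 − 5.77 = 0.69 percentage points.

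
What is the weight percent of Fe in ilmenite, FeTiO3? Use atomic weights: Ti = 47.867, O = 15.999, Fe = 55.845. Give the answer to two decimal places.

36.81 mass %

M(FeTiO3) = 151.709 g/mol.
Fe contributes 1 × 55.845 = 55.845 g per mole.
55.845/151.709 = 0.3681 → 36.81%.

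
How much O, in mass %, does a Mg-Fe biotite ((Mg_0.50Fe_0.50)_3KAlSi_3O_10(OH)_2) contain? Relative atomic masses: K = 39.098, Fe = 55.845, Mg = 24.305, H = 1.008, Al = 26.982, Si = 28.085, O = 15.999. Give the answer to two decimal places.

Molar mass of (Mg_0.50Fe_0.50)_3KAlSi_3O_10(OH)_2: 1.50*24.305 + 1.50*55.845 + 1*39.098 + 1*26.982 + 3*28.085 + 12*15.999 + 2*1.008 = 464.564 g/mol.
Mass of O per formula unit: 12 × 15.999 = 191.988 g.
Weight fraction O = 191.988 / 464.564 = 0.4133.

41.33 mass %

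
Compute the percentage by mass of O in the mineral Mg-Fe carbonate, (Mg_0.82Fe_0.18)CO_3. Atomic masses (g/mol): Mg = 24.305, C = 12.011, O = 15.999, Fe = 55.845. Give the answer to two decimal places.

53.34 wt%

M((Mg_0.82Fe_0.18)CO_3) = 89.990 g/mol.
O contributes 3 × 15.999 = 47.997 g per mole.
47.997/89.990 = 0.5334 → 53.34%.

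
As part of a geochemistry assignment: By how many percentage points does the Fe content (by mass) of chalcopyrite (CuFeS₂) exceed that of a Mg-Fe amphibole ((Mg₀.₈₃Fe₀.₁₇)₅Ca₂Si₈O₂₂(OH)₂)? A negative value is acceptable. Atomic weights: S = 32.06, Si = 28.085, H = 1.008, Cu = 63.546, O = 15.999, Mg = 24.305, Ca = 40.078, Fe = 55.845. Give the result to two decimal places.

Fe in CuFeS₂: molar mass 183.511 g/mol; 1×55.845 = 55.845 g → 30.43 wt%.
Fe in (Mg₀.₈₃Fe₀.₁₇)₅Ca₂Si₈O₂₂(OH)₂: molar mass 839.162 g/mol; 0.85×55.845 = 47.468 g → 5.66 wt%.
Difference = 30.43 − 5.66 = 24.77 percentage points.

24.77 percentage points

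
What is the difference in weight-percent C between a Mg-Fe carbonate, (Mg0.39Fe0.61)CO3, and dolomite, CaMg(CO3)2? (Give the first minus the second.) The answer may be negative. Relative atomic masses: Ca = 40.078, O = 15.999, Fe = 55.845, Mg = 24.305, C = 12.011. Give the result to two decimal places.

-1.43 percentage points

M((Mg0.39Fe0.61)CO3) = 103.552 g/mol, so wt% C = 12.011/103.552 × 100 = 11.60%.
M(CaMg(CO3)2) = 184.399 g/mol, so wt% C = 24.022/184.399 × 100 = 13.03%.
11.60 − 13.03 = -1.43 pp.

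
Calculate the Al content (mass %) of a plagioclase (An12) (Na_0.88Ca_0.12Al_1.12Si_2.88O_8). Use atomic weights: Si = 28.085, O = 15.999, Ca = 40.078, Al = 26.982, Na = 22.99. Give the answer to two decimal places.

11.44 mass %

M(Na_0.88Ca_0.12Al_1.12Si_2.88O_8) = 264.137 g/mol.
Al contributes 1.12 × 26.982 = 30.220 g per mole.
30.220/264.137 = 0.1144 → 11.44%.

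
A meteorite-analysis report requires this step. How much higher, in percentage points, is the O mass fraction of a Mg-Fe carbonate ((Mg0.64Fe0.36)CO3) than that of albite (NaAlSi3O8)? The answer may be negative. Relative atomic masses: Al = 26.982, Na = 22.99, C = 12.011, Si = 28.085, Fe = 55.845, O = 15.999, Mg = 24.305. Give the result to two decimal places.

O in (Mg0.64Fe0.36)CO3: molar mass 95.667 g/mol; 3×15.999 = 47.997 g → 50.17 wt%.
O in NaAlSi3O8: molar mass 262.219 g/mol; 8×15.999 = 127.992 g → 48.81 wt%.
Difference = 50.17 − 48.81 = 1.36 percentage points.

1.36 percentage points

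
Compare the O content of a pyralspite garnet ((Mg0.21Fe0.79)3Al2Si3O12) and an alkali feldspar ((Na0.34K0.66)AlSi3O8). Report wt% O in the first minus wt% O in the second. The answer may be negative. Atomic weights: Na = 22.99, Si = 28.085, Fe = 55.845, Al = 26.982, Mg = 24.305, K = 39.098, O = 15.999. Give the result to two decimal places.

-6.73 percentage points

O in (Mg0.21Fe0.79)3Al2Si3O12: molar mass 477.872 g/mol; 12×15.999 = 191.988 g → 40.18 wt%.
O in (Na0.34K0.66)AlSi3O8: molar mass 272.850 g/mol; 8×15.999 = 127.992 g → 46.91 wt%.
Difference = 40.18 − 46.91 = -6.73 percentage points.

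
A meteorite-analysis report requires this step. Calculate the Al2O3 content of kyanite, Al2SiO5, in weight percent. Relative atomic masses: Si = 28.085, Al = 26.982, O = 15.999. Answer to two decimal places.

62.92 wt%

M(Al2SiO5) = 162.044 g/mol; M(Al2O3) = 101.961 g/mol.
Moles Al2O3 per formula unit = 2 Al ÷ 2 = 1.0000.
Al2O3 fraction = (1.0000 × 101.961) / 162.044 = 101.961/162.044 = 0.6292.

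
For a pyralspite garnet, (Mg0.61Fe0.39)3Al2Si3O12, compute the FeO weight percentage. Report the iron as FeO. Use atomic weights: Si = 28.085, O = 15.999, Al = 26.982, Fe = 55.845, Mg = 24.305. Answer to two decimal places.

Molar mass of (Mg0.61Fe0.39)3Al2Si3O12 = 1.83·24.305 + 1.17·55.845 + 2·26.982 + 3·28.085 + 12·15.999 = 440.024 g/mol.
Each formula unit contains 1.17 Fe, equivalent to 1.17/1 = 1.1700 mol FeO.
M(FeO) = 1×55.845 + 1×15.999 = 71.844 g/mol.
Mass of FeO per formula unit = 1.1700 × 71.844 = 84.057 g.
FeO wt% = 84.057 / 440.024 × 100 = 19.10%.

19.10 wt%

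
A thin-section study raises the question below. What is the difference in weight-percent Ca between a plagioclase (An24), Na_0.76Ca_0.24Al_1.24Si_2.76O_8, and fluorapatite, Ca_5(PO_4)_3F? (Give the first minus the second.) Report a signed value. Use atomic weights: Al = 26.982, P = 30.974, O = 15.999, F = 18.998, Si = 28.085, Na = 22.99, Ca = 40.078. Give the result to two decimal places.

Ca in Na_0.76Ca_0.24Al_1.24Si_2.76O_8: molar mass 266.055 g/mol; 0.24×40.078 = 9.619 g → 3.62 wt%.
Ca in Ca_5(PO_4)_3F: molar mass 504.298 g/mol; 5×40.078 = 200.390 g → 39.74 wt%.
Difference = 3.62 − 39.74 = -36.12 percentage points.

-36.12 percentage points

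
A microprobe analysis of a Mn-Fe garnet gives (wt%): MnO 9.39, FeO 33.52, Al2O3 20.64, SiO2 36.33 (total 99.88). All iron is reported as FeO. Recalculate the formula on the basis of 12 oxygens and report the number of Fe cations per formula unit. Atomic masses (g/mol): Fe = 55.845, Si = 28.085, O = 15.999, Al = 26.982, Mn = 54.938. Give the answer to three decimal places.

MnO: 9.39/70.937 = 0.13237 mol → 0.13237 mol Mn, 0.13237 mol O.
FeO: 33.52/71.844 = 0.46657 mol → 0.46657 mol Fe, 0.46657 mol O.
Al2O3: 20.64/101.961 = 0.20243 mol → 0.40486 mol Al, 0.60729 mol O.
SiO2: 36.33/60.083 = 0.60466 mol → 0.60466 mol Si, 1.20932 mol O.
Total oxygen = 2.41555 mol. Normalization factor = 12/2.41555 = 4.96781.
Fe per 12 O = 0.46657 × 4.96781 = 2.318.

2.318 Fe apfu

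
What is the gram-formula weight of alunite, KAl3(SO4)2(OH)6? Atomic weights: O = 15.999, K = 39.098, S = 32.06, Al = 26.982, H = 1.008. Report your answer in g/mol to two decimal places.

414.20 g/mol

K: 1 × 39.098 = 39.0980
Al: 3 × 26.982 = 80.9460
S: 2 × 32.06 = 64.1200
O: 14 × 15.999 = 223.9860
H: 6 × 1.008 = 6.0480
Summing the contributions gives the formula mass.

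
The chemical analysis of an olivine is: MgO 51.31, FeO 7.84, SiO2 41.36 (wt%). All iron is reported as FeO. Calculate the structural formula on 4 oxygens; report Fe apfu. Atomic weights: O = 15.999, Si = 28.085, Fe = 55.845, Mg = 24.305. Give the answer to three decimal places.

0.158 Fe apfu

MgO: 51.31/40.304 = 1.27307 mol → 1.27307 mol Mg, 1.27307 mol O.
FeO: 7.84/71.844 = 0.10913 mol → 0.10913 mol Fe, 0.10913 mol O.
SiO2: 41.36/60.083 = 0.68838 mol → 0.68838 mol Si, 1.37676 mol O.
Total oxygen = 2.75896 mol. Normalization factor = 4/2.75896 = 1.44982.
Fe per 4 O = 0.10913 × 1.44982 = 0.158.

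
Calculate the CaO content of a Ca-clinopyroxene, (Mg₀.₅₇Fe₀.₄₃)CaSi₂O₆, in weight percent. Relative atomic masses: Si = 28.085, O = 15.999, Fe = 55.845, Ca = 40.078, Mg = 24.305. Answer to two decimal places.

Molar mass of (Mg₀.₅₇Fe₀.₄₃)CaSi₂O₆ = 0.57*24.305 + 0.43*55.845 + 1*40.078 + 2*28.085 + 6*15.999 = 230.109 g/mol.
Each formula unit contains 1 Ca, equivalent to 1/1 = 1.0000 mol CaO.
M(CaO) = 1×40.078 + 1×15.999 = 56.077 g/mol.
Mass of CaO per formula unit = 1.0000 × 56.077 = 56.077 g.
CaO wt% = 56.077 / 230.109 × 100 = 24.37%.

24.37 wt%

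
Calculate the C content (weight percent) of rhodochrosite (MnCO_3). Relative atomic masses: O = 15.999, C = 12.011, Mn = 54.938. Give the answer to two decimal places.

10.45 weight percent

Formula mass = 1×54.938 + 1×12.011 + 3×15.999 = 114.946 g/mol, of which 12.011 g is C.
So C makes up 12.011/114.946 = 0.1045 of the mass, i.e. 10.45%.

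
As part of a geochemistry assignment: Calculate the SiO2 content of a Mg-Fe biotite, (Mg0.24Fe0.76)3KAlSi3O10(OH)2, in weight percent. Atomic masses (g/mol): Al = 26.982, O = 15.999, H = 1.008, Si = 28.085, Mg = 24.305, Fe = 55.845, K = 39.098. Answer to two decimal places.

Molar mass of (Mg0.24Fe0.76)3KAlSi3O10(OH)2 = 0.72*24.305 + 2.28*55.845 + 1*39.098 + 1*26.982 + 3*28.085 + 12*15.999 + 2*1.008 = 489.165 g/mol.
Each formula unit contains 3 Si, equivalent to 3/1 = 3.0000 mol SiO2.
M(SiO2) = 1×28.085 + 2×15.999 = 60.083 g/mol.
Mass of SiO2 per formula unit = 3.0000 × 60.083 = 180.249 g.
SiO2 wt% = 180.249 / 489.165 × 100 = 36.85%.

36.85 wt%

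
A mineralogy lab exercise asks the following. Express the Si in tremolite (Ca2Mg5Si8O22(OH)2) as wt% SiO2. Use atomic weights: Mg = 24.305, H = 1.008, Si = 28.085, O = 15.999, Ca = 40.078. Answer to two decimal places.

Molar mass of Ca2Mg5Si8O22(OH)2 = 2·40.078 + 5·24.305 + 8·28.085 + 24·15.999 + 2·1.008 = 812.353 g/mol.
Each formula unit contains 8 Si, equivalent to 8/1 = 8.0000 mol SiO2.
M(SiO2) = 1×28.085 + 2×15.999 = 60.083 g/mol.
Mass of SiO2 per formula unit = 8.0000 × 60.083 = 480.664 g.
SiO2 wt% = 480.664 / 812.353 × 100 = 59.17%.

59.17 wt%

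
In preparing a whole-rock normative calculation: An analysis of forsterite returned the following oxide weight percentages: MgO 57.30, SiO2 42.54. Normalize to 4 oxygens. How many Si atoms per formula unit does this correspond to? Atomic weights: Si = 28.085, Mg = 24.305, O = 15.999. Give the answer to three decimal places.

MgO (M=40.304): mol = 1.42170; Mg = 1.42170, O = 1.42170.
SiO2 (M=60.083): mol = 0.70802; Si = 0.70802, O = 1.41604.
ΣO = 2.83774; factor = 4/ΣO = 1.40957.
Si apfu = 0.70802 × 1.40957 = 0.998.

0.998 Si apfu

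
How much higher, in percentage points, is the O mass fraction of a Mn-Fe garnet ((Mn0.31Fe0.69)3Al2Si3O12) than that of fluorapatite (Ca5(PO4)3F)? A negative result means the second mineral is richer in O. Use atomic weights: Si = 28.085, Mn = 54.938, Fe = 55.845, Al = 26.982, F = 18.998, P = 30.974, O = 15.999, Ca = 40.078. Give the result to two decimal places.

O in (Mn0.31Fe0.69)3Al2Si3O12: molar mass 496.898 g/mol; 12×15.999 = 191.988 g → 38.64 wt%.
O in Ca5(PO4)3F: molar mass 504.298 g/mol; 12×15.999 = 191.988 g → 38.07 wt%.
Difference = 38.64 − 38.07 = 0.57 percentage points.

0.57 percentage points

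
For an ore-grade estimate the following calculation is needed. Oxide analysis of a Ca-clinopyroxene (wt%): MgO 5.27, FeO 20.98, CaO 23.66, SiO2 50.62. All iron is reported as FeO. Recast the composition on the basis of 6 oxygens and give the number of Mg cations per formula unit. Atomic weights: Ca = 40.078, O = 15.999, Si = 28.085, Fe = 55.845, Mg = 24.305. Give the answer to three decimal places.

MgO: 5.27/40.304 = 0.13076 mol → 0.13076 mol Mg, 0.13076 mol O.
FeO: 20.98/71.844 = 0.29202 mol → 0.29202 mol Fe, 0.29202 mol O.
CaO: 23.66/56.077 = 0.42192 mol → 0.42192 mol Ca, 0.42192 mol O.
SiO2: 50.62/60.083 = 0.84250 mol → 0.84250 mol Si, 1.68500 mol O.
Total oxygen = 2.52970 mol. Normalization factor = 6/2.52970 = 2.37182.
Mg per 6 O = 0.13076 × 2.37182 = 0.310.

0.310 Mg apfu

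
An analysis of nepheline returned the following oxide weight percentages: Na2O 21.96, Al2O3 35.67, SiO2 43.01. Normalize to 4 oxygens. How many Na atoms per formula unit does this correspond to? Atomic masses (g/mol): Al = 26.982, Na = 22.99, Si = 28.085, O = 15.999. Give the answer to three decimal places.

1.000 Na apfu

Na2O (M=61.979): mol = 0.35431; Na = 0.70862, O = 0.35431.
Al2O3 (M=101.961): mol = 0.34984; Al = 0.69968, O = 1.04952.
SiO2 (M=60.083): mol = 0.71584; Si = 0.71584, O = 1.43168.
ΣO = 2.83551; factor = 4/ΣO = 1.41068.
Na apfu = 0.70862 × 1.41068 = 1.000.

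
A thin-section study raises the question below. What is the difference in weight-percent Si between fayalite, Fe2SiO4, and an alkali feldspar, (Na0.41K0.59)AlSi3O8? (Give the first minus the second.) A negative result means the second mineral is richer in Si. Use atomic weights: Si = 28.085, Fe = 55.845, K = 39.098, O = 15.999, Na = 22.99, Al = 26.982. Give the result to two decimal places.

-17.23 percentage points

M(Fe2SiO4) = 203.771 g/mol, so wt% Si = 28.085/203.771 × 100 = 13.78%.
M((Na0.41K0.59)AlSi3O8) = 271.723 g/mol, so wt% Si = 84.255/271.723 × 100 = 31.01%.
13.78 − 31.01 = -17.23 pp.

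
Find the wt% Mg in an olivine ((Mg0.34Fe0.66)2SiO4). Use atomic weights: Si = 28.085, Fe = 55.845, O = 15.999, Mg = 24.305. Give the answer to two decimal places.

M((Mg0.34Fe0.66)2SiO4) = 182.324 g/mol.
Mg contributes 0.68 × 24.305 = 16.527 g per mole.
16.527/182.324 = 0.0906 → 9.06%.

9.06 wt%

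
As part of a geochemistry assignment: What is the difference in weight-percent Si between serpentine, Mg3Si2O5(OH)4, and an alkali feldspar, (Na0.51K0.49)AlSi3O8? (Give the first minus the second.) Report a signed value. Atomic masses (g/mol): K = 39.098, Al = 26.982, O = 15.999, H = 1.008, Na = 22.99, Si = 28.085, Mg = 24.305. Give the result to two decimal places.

Si in Mg3Si2O5(OH)4: molar mass 277.108 g/mol; 2×28.085 = 56.170 g → 20.27 wt%.
Si in (Na0.51K0.49)AlSi3O8: molar mass 270.112 g/mol; 3×28.085 = 84.255 g → 31.19 wt%.
Difference = 20.27 − 31.19 = -10.92 percentage points.

-10.92 percentage points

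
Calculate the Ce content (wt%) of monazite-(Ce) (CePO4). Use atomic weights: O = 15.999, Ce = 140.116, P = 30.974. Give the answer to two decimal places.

Molar mass of CePO4: 1×140.116 + 1×30.974 + 4×15.999 = 235.086 g/mol.
Mass of Ce per formula unit: 1 × 140.116 = 140.116 g.
Weight fraction Ce = 140.116 / 235.086 = 0.5960.

59.60 wt%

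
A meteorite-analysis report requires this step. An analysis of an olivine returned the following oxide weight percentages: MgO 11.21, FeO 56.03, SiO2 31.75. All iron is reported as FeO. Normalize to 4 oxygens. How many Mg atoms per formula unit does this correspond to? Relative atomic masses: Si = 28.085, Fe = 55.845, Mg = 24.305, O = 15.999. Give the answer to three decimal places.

MgO: 11.21/40.304 = 0.27814 mol → 0.27814 mol Mg, 0.27814 mol O.
FeO: 56.03/71.844 = 0.77988 mol → 0.77988 mol Fe, 0.77988 mol O.
SiO2: 31.75/60.083 = 0.52844 mol → 0.52844 mol Si, 1.05688 mol O.
Total oxygen = 2.11490 mol. Normalization factor = 4/2.11490 = 1.89134.
Mg per 4 O = 0.27814 × 1.89134 = 0.526.

0.526 Mg apfu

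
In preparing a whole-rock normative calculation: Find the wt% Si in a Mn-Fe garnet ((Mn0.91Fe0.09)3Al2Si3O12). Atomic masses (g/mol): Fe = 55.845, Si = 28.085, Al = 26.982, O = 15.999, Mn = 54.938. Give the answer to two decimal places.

Formula mass = 2.73×54.938 + 0.27×55.845 + 2×26.982 + 3×28.085 + 12×15.999 = 495.266 g/mol, of which 84.255 g is Si.
So Si makes up 84.255/495.266 = 0.1701 of the mass, i.e. 17.01%.

17.01 wt%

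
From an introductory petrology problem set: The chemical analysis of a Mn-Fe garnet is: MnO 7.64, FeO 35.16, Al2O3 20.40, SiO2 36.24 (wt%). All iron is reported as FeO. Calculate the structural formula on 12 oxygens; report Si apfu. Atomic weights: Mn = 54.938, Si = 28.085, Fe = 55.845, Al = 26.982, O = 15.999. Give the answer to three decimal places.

7.64 wt% MnO ÷ 70.937 g/mol = 0.10770 mol, giving 0.10770 Mn and 0.10770 O.
35.16 wt% FeO ÷ 71.844 g/mol = 0.48939 mol, giving 0.48939 Fe and 0.48939 O.
20.40 wt% Al2O3 ÷ 101.961 g/mol = 0.20008 mol, giving 0.40016 Al and 0.60024 O.
36.24 wt% SiO2 ÷ 60.083 g/mol = 0.60317 mol, giving 0.60317 Si and 1.20634 O.
Oxygen sums to 2.40367; scaling by 12/2.40367 = 4.99237 puts the formula on 12 O.
Si: 0.60317 × 4.99237 = 3.011 atoms per formula unit.

3.011 Si apfu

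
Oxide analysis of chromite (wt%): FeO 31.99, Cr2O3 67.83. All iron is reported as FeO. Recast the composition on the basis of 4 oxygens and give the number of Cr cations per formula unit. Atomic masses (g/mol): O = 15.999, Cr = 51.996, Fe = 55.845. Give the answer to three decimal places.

2.001 Cr apfu

FeO: 31.99/71.844 = 0.44527 mol → 0.44527 mol Fe, 0.44527 mol O.
Cr2O3: 67.83/151.989 = 0.44628 mol → 0.89256 mol Cr, 1.33884 mol O.
Total oxygen = 1.78411 mol. Normalization factor = 4/1.78411 = 2.24201.
Cr per 4 O = 0.89256 × 2.24201 = 2.001.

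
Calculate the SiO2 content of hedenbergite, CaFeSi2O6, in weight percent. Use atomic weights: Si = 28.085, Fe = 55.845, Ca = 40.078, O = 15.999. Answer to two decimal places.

48.44 wt%

Molar mass of CaFeSi2O6 = 1*40.078 + 1*55.845 + 2*28.085 + 6*15.999 = 248.087 g/mol.
Each formula unit contains 2 Si, equivalent to 2/1 = 2.0000 mol SiO2.
M(SiO2) = 1×28.085 + 2×15.999 = 60.083 g/mol.
Mass of SiO2 per formula unit = 2.0000 × 60.083 = 120.166 g.
SiO2 wt% = 120.166 / 248.087 × 100 = 48.44%.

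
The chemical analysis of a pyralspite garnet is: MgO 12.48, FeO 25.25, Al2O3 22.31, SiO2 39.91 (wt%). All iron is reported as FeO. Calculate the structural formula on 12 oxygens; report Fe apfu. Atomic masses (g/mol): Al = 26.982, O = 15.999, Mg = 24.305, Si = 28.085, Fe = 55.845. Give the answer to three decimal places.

1.594 Fe apfu

MgO: 12.48/40.304 = 0.30965 mol → 0.30965 mol Mg, 0.30965 mol O.
FeO: 25.25/71.844 = 0.35146 mol → 0.35146 mol Fe, 0.35146 mol O.
Al2O3: 22.31/101.961 = 0.21881 mol → 0.43762 mol Al, 0.65643 mol O.
SiO2: 39.91/60.083 = 0.66425 mol → 0.66425 mol Si, 1.32850 mol O.
Total oxygen = 2.64604 mol. Normalization factor = 12/2.64604 = 4.53508.
Fe per 12 O = 0.35146 × 4.53508 = 1.594.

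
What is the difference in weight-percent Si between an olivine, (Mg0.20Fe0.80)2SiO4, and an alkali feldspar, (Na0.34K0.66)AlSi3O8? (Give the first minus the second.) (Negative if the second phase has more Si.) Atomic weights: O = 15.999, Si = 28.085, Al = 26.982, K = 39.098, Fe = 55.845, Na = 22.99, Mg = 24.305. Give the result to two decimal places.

-16.19 percentage points

First mineral: 28.085 g Si in 191.155 g formula = 14.69 wt% Si.
Second mineral: 84.255 g Si in 272.850 g formula = 30.88 wt% Si.
14.69% − 30.88% gives a difference of -16.19 percentage points.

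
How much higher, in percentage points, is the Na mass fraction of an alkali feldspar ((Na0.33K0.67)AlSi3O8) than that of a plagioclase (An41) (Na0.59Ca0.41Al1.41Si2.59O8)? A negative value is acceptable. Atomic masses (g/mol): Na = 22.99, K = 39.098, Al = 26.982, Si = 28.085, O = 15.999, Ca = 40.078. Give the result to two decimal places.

First mineral: 7.587 g Na in 273.011 g formula = 2.78 wt% Na.
Second mineral: 13.564 g Na in 268.773 g formula = 5.05 wt% Na.
2.78% − 5.05% gives a difference of -2.27 percentage points.

-2.27 percentage points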